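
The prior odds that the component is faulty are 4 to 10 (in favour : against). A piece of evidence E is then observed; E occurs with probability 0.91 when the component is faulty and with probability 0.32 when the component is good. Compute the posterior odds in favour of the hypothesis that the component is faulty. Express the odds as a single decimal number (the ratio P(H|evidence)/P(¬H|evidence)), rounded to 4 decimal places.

Posterior odds ≈ 1.1375

Prior odds = 4/10 = 0.40000.
Likelihood ratio for E = 0.91/0.32 = 2.8438.
Posterior odds = prior odds × LR = 1.1375.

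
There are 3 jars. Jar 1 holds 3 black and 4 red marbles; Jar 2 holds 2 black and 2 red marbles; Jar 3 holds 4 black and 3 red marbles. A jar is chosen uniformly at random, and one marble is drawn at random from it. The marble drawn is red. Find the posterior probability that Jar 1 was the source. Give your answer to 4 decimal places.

Tabulate prior·likelihood by source: [1] prior 0.333333, lik 0.5714, product 0.1905; [2] prior 0.333333, lik 0.5, product 0.1667; [3] prior 0.333333, lik 0.4286, product 0.1429.
Normalizing constant = 0.50000; the posterior for Jar 1 is its product over the sum, 0.1905/0.50000 = 0.3810.

Posterior probability ≈ 0.3810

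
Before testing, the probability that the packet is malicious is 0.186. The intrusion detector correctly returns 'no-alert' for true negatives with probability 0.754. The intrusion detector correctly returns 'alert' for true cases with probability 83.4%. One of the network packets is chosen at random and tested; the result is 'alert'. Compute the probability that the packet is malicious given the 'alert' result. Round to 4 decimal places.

P(H | E) ≈ 0.4365

Let H be the event that the packet is malicious. P(H) = 0.186, so P(¬H) = 0.814. With E the 'alert' result, P(E|H) = 0.834 and P(E|¬H) = 0.246.
P(E) = 0.834·0.186 + 0.246·0.814 = 0.15512 + 0.20024 = 0.35537.
By Bayes' theorem, P(H|E) = 0.15512 / 0.35537 = 0.4365.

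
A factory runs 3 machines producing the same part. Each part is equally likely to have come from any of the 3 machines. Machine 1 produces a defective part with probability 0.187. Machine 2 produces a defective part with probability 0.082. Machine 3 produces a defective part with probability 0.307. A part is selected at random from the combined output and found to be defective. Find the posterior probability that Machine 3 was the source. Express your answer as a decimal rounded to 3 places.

Tabulate prior·likelihood by source: [1] prior 0.333333, lik 0.187, product 0.06233; [2] prior 0.333333, lik 0.082, product 0.02733; [3] prior 0.333333, lik 0.307, product 0.1023.
Normalizing constant = 0.19200; the posterior for Machine 3 is its product over the sum, 0.1023/0.19200 = 0.533.

Posterior probability ≈ 0.533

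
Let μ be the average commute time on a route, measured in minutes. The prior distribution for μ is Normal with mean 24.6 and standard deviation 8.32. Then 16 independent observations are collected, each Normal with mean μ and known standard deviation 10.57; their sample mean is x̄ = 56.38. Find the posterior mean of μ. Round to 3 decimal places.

Posterior mean ≈ 53.468

Prior precision 1/τ₀² = 1/8.32² = 0.0144462; data precision n/σ² = 16/10.57² = 0.143209.
Posterior precision = 0.0144462 + 0.143209 = 0.157655.
Posterior mean = (0.0144462·24.6 + 0.143209·56.38) / 0.157655 = 53.468.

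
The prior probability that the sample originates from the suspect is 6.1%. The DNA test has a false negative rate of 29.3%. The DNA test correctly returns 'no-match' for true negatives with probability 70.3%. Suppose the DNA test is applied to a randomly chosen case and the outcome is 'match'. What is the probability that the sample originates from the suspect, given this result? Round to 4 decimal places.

Let H be the event that the sample originates from the suspect. P(H) = 0.061, so P(¬H) = 0.939. With E the 'match' result, P(E|H) = 0.707 and P(E|¬H) = 0.297.
P(E) = 0.707·0.061 + 0.297·0.939 = 0.043127 + 0.27888 = 0.32201.
By Bayes' theorem, P(H|E) = 0.043127 / 0.32201 = 0.1339.

P(H | E) ≈ 0.1339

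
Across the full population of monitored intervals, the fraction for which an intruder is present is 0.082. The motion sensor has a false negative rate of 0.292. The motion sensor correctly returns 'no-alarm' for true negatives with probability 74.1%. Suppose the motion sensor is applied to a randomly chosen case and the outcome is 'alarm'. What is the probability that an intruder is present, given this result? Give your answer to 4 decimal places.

P(H | E) ≈ 0.1963

Write H for 'an intruder is present'. Prior odds H:¬H = 0.082/0.918 = 0.089325. For the 'alarm' outcome, the likelihood ratio is 0.708/0.259 = 2.7336.
Posterior odds = 0.089325 × 2.7336 = 0.24418, so P(H|E) = 0.24418/(1+0.24418) = 0.1963.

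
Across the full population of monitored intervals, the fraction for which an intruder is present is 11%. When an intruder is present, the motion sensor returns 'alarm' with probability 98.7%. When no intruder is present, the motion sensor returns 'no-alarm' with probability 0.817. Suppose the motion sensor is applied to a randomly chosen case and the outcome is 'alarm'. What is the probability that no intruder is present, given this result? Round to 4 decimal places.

P(¬H | E) ≈ 0.6000

Let H be the event that an intruder is present. P(H) = 0.11, so P(¬H) = 0.89. With E the 'alarm' result, P(E|H) = 0.987 and P(E|¬H) = 0.183.
P(E) = 0.987·0.11 + 0.183·0.89 = 0.10857 + 0.16287 = 0.27144.
By Bayes' theorem, P(H|E) = 0.10857 / 0.27144 = 0.4000. Hence P(¬H|E) = 1 − 0.4000 = 0.6000.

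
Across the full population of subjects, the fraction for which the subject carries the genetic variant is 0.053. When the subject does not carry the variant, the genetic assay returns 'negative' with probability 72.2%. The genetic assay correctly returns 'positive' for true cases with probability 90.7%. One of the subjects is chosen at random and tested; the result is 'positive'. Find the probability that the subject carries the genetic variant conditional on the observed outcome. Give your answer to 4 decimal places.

P(H | E) ≈ 0.1544

Write H for 'the subject carries the genetic variant'. Prior odds H:¬H = 0.053/0.947 = 0.055966. For the 'positive' outcome, the likelihood ratio is 0.907/0.278 = 3.2626.
Posterior odds = 0.055966 × 3.2626 = 0.18259, so P(H|E) = 0.18259/(1+0.18259) = 0.1544.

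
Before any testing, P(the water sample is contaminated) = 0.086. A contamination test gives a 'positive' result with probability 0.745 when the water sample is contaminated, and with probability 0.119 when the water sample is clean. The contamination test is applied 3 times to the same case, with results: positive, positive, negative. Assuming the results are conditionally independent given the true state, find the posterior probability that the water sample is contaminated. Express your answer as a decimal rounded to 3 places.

Posterior P(H) ≈ 0.516

With H the event that the water sample is contaminated, the joint likelihood of the observed sequence is P(data|H) = 0.745·0.745·0.255 = 0.14153 and P(data|¬H) = 0.119·0.119·0.881 = 0.012476.
Bayes: P(H|data) = 0.086·0.14153 / (0.086·0.14153 + 0.914·0.012476) = 0.012172/0.023575 = 0.5163.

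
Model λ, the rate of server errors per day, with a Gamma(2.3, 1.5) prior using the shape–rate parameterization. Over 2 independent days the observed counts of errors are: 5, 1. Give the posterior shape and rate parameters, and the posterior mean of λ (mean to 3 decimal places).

The Poisson likelihood adds the total count to the shape and the number of exposure periods to the rate. Here ∑xᵢ = 6 and n = 2, so shape 2.3→8.3 and rate 1.5→3.5.
Posterior mean = shape/rate = 8.3/3.5 = 2.371.

Posterior: Gamma(shape=8.3, rate=3.5); mean ≈ 2.371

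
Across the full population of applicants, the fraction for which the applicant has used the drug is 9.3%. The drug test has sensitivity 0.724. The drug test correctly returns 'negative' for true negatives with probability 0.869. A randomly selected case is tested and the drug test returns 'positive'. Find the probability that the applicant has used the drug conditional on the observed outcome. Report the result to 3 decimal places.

P(H | E) ≈ 0.362

Write H for 'the applicant has used the drug'. Prior odds H:¬H = 0.093/0.907 = 0.10254. For the 'positive' outcome, the likelihood ratio is 0.724/0.131 = 5.5267.
Posterior odds = 0.10254 × 5.5267 = 0.56669, so P(H|E) = 0.56669/(1+0.56669) = 0.362.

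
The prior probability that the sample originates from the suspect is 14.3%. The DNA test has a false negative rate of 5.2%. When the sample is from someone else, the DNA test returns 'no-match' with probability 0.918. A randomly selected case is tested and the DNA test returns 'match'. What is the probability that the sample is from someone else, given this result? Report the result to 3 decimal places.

P(¬H | E) ≈ 0.341

Let H be the event that the sample originates from the suspect. P(H) = 0.143, so P(¬H) = 0.857. With E the 'match' result, P(E|H) = 0.948 and P(E|¬H) = 0.082.
P(E) = 0.948·0.143 + 0.082·0.857 = 0.13556 + 0.070274 = 0.20584.
By Bayes' theorem, P(H|E) = 0.13556 / 0.20584 = 0.659. Hence P(¬H|E) = 1 − 0.659 = 0.341.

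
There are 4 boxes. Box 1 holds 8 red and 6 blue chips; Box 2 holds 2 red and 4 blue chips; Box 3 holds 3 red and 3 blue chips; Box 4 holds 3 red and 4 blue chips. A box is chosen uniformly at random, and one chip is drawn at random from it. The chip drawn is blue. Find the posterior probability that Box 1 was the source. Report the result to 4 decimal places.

P(blue|Box 1) = 0.4286; P(blue|Box 2) = 0.6667; P(blue|Box 3) = 0.5; P(blue|Box 4) = 0.5714.
Prior × likelihood for each source: 0.25·0.4286=0.1071, 0.25·0.6667=0.1667, 0.25·0.5=0.1250, 0.25·0.5714=0.1429. Summing gives P(blue) = 0.54167.
P(Box 1 | blue) = 0.1071 / 0.54167 = 0.1978.

Posterior probability ≈ 0.1978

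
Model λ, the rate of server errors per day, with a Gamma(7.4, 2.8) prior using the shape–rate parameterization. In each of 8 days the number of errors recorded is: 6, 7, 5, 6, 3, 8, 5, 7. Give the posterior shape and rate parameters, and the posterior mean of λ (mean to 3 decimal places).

Posterior: Gamma(shape=54.4, rate=10.8); mean ≈ 5.037

Total count ∑xᵢ = 47 over n = 8 days.
Gamma is conjugate to the Poisson likelihood: posterior is Gamma(shape = 7.4+47 = 54.4, rate = 2.8+8 = 10.8).
Posterior mean = shape/rate = 54.4/10.8 = 5.037.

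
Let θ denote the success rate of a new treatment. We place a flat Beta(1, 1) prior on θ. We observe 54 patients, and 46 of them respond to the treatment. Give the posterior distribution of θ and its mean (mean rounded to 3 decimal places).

The binomial likelihood is conjugate to the Beta prior: with 46 successes and 8 failures, the posterior is Beta(1+46, 1+8) = Beta(47, 9).
Posterior mean = α/(α+β) = 47/56 = 0.839.

Posterior: Beta(47, 9); mean ≈ 0.839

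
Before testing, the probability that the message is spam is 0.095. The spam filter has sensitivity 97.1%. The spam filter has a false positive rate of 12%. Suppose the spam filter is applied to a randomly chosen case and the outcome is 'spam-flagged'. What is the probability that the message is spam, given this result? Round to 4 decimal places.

Let H be the event that the message is spam. P(H) = 0.095, so P(¬H) = 0.905. With E the 'spam-flagged' result, P(E|H) = 0.971 and P(E|¬H) = 0.12.
P(E) = 0.971·0.095 + 0.12·0.905 = 0.092245 + 0.10860 = 0.20084.
By Bayes' theorem, P(H|E) = 0.092245 / 0.20084 = 0.4593.

P(H | E) ≈ 0.4593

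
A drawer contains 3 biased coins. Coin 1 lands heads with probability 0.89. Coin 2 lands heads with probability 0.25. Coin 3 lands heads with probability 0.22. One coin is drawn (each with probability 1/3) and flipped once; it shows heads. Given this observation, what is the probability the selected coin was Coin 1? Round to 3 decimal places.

P(heads|C1) = 0.89; P(heads|C2) = 0.25; P(heads|C3) = 0.22.
Prior × likelihood for each source: 0.333333·0.89=0.2967, 0.333333·0.25=0.08333, 0.333333·0.22=0.07333. Summing gives P(heads) = 0.45333.
P(Coin 1 | heads) = 0.2967 / 0.45333 = 0.654.

Posterior probability ≈ 0.654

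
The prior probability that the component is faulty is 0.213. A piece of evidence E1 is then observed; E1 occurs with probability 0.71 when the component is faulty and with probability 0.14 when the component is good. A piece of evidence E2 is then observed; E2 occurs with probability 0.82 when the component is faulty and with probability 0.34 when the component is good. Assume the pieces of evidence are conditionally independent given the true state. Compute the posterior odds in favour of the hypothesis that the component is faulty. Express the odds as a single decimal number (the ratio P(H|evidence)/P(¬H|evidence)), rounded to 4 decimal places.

Posterior odds ≈ 3.3103

Prior odds = 0.213/(1−0.213) = 0.27065. In log-odds, ln(0.27065) = -1.3069.
Add log likelihood ratios: ln(5.0714) + ln(2.4118) = 2.5040.
Posterior log-odds = 1.1970, so posterior odds = exp(1.1970) = 3.3103.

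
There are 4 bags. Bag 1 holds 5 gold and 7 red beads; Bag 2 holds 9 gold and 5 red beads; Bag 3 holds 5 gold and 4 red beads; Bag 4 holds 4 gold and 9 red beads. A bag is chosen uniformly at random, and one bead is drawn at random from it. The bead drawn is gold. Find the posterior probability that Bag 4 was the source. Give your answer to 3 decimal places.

Tabulate prior·likelihood by source: [1] prior 0.25, lik 0.4167, product 0.1042; [2] prior 0.25, lik 0.6429, product 0.1607; [3] prior 0.25, lik 0.5556, product 0.1389; [4] prior 0.25, lik 0.3077, product 0.07692.
Normalizing constant = 0.48069; the posterior for Bag 4 is its product over the sum, 0.07692/0.48069 = 0.160.

Posterior probability ≈ 0.160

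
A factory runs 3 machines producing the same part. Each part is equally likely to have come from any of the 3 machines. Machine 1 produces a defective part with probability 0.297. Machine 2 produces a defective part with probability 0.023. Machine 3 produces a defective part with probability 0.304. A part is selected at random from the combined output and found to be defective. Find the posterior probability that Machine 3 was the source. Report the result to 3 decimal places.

P(defective|M1) = 0.297; P(defective|M2) = 0.023; P(defective|M3) = 0.304.
Prior × likelihood for each source: 0.333333·0.297=0.09900, 0.333333·0.023=0.007667, 0.333333·0.304=0.1013. Summing gives P(defective) = 0.20800.
P(Machine 3 | defective) = 0.1013 / 0.20800 = 0.487.

Posterior probability ≈ 0.487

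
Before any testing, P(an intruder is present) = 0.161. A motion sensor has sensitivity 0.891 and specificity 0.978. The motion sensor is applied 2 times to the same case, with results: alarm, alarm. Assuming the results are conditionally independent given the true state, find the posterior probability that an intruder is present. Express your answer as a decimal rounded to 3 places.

Posterior P(H) ≈ 0.997

With H the event that an intruder is present, the joint likelihood of the observed sequence is P(data|H) = 0.891·0.891 = 0.79388 and P(data|¬H) = 0.022·0.022 = 0.00048400.
Bayes: P(H|data) = 0.161·0.79388 / (0.161·0.79388 + 0.839·0.00048400) = 0.12781/0.12822 = 0.9968.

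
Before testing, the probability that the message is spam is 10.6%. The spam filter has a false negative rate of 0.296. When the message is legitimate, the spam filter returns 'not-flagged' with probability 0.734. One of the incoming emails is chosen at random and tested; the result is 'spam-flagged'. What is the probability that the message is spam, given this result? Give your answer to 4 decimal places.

Write H for 'the message is spam'. Prior odds H:¬H = 0.106/0.894 = 0.11857. For the 'spam-flagged' outcome, the likelihood ratio is 0.704/0.266 = 2.6466.
Posterior odds = 0.11857 × 2.6466 = 0.31380, so P(H|E) = 0.31380/(1+0.31380) = 0.2389.

P(H | E) ≈ 0.2389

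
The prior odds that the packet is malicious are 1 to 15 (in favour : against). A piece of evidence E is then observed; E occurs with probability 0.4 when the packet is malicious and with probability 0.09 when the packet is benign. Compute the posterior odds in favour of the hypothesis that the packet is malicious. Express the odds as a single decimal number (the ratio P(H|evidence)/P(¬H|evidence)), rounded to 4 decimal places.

Prior odds = 1/15 = 0.066667. In log-odds, ln(0.066667) = -2.7081.
Add log likelihood ratio: ln(4.4444) = 1.4917.
Posterior log-odds = -1.2164, so posterior odds = exp(-1.2164) = 0.29630.

Posterior odds ≈ 0.2963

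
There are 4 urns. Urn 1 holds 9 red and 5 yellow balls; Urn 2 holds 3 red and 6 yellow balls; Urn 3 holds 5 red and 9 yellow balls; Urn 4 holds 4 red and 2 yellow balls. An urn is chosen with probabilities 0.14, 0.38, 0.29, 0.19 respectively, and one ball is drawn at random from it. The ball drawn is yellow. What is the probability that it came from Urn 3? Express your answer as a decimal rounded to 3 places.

P(yellow|Urn 1) = 0.3571; P(yellow|Urn 2) = 0.6667; P(yellow|Urn 3) = 0.6429; P(yellow|Urn 4) = 0.3333.
Prior × likelihood for each source: 0.14·0.3571=0.05000, 0.38·0.6667=0.2533, 0.29·0.6429=0.1864, 0.19·0.3333=0.06333. Summing gives P(yellow) = 0.55310.
P(Urn 3 | yellow) = 0.1864 / 0.55310 = 0.337.

Posterior probability ≈ 0.337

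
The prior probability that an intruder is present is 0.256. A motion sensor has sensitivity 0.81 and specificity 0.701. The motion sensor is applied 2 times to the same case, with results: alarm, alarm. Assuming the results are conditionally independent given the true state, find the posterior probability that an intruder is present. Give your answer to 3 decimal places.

Posterior P(H) ≈ 0.716

Let H be the event that an intruder is present; start with P(H) = 0.256. P('alarm'|H) = 0.81, P('alarm'|¬H) = 0.299.
Update on result 1 ('alarm'): P(H) ← 0.81·0.2560 / (0.81·0.2560 + 0.299·0.7440) = 0.20736/0.42982 = 0.4824.
Update on result 2 ('alarm'): P(H) ← 0.81·0.4824 / (0.81·0.4824 + 0.299·0.5176) = 0.39078/0.54553 = 0.7163.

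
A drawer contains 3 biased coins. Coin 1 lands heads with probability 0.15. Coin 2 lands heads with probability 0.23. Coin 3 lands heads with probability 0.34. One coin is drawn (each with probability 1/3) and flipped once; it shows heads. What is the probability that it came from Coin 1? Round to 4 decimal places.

Posterior probability ≈ 0.2083

Tabulate prior·likelihood by source: [1] prior 0.333333, lik 0.15, product 0.05000; [2] prior 0.333333, lik 0.23, product 0.07667; [3] prior 0.333333, lik 0.34, product 0.1133.
Normalizing constant = 0.24000; the posterior for Coin 1 is its product over the sum, 0.05000/0.24000 = 0.2083.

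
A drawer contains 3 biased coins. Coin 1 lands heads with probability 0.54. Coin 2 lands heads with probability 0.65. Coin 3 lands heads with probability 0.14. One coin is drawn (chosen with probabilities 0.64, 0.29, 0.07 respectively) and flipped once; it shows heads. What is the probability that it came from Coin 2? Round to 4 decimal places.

P(heads|C1) = 0.54; P(heads|C2) = 0.65; P(heads|C3) = 0.14.
Prior × likelihood for each source: 0.64·0.54=0.3456, 0.29·0.65=0.1885, 0.07·0.14=0.009800. Summing gives P(heads) = 0.54390.
P(Coin 2 | heads) = 0.1885 / 0.54390 = 0.3466.

Posterior probability ≈ 0.3466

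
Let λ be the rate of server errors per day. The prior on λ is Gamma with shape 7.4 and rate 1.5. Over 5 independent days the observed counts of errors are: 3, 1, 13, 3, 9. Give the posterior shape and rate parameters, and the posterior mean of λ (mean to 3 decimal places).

Posterior: Gamma(shape=36.4, rate=6.5); mean ≈ 5.600

The Poisson likelihood adds the total count to the shape and the number of exposure periods to the rate. Here ∑xᵢ = 29 and n = 5, so shape 7.4→36.4 and rate 1.5→6.5.
E[λ | data] = 36.4/6.5 = 5.600.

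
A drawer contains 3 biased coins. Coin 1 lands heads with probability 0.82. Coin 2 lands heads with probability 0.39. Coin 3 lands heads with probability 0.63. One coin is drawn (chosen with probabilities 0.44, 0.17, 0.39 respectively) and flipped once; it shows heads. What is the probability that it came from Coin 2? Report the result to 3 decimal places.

Tabulate prior·likelihood by source: [1] prior 0.44, lik 0.82, product 0.3608; [2] prior 0.17, lik 0.39, product 0.06630; [3] prior 0.39, lik 0.63, product 0.2457.
Normalizing constant = 0.67280; the posterior for Coin 2 is its product over the sum, 0.06630/0.67280 = 0.099.

Posterior probability ≈ 0.099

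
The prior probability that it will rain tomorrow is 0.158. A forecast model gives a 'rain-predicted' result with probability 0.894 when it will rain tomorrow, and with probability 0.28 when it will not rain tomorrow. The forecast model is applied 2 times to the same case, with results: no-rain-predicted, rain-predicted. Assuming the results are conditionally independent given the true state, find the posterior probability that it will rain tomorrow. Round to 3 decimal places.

Posterior P(H) ≈ 0.081

Let H be the event that it will rain tomorrow; start with P(H) = 0.158. P('rain-predicted'|H) = 0.894, P('rain-predicted'|¬H) = 0.28.
Update on result 1 ('no-rain-predicted'): P(H) ← 0.106·0.1580 / (0.106·0.1580 + 0.72·0.8420) = 0.016748/0.62299 = 0.0269.
Update on result 2 ('rain-predicted'): P(H) ← 0.894·0.0269 / (0.894·0.0269 + 0.28·0.9731) = 0.024034/0.29651 = 0.0811.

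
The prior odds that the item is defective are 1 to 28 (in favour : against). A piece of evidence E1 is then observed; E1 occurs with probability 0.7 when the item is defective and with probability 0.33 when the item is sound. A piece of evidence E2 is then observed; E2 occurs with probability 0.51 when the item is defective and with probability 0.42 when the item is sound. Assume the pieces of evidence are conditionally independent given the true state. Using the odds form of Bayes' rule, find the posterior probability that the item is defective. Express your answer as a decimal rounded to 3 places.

Prior odds = 1/28 = 0.035714.
Likelihood ratio for E1 = 0.7/0.33 = 2.1212.
Likelihood ratio for E2 = 0.51/0.42 = 1.2143.
Posterior odds = prior odds × LR₁ × LR₂ = 0.091991.
Posterior probability = odds/(1+odds) = 0.091991/1.0920 = 0.084.

Posterior probability ≈ 0.084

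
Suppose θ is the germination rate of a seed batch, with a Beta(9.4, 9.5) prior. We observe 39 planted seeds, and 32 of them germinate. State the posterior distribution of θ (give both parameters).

Observing 32 successes and 7 failures updates Beta(9.4, 9.5) by adding the success and failure counts to the two shape parameters: α = 9.4+32 = 41.4, β = 9.5+7 = 16.5.

Posterior: Beta(41.4, 16.5)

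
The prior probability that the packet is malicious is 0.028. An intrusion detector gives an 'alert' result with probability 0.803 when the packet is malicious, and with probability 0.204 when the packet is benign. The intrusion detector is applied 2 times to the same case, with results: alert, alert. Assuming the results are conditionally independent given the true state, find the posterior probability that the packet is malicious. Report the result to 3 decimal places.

Posterior P(H) ≈ 0.309

With H the event that the packet is malicious, the joint likelihood of the observed sequence is P(data|H) = 0.803·0.803 = 0.64481 and P(data|¬H) = 0.204·0.204 = 0.041616.
Bayes: P(H|data) = 0.028·0.64481 / (0.028·0.64481 + 0.972·0.041616) = 0.018055/0.058505 = 0.3086.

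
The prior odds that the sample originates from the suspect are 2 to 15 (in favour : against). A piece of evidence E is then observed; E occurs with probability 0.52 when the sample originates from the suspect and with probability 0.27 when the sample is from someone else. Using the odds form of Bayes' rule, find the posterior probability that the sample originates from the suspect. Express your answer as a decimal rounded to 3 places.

Prior odds = 2/15 = 0.13333.
Likelihood ratio for E = 0.52/0.27 = 1.9259.
Posterior odds = prior odds × LR = 0.25679.
Posterior probability = odds/(1+odds) = 0.25679/1.2568 = 0.204.

Posterior probability ≈ 0.204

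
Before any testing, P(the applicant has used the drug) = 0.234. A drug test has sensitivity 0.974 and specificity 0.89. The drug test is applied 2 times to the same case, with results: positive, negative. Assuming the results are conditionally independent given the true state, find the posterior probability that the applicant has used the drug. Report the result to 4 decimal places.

Let H be the event that the applicant has used the drug; start with P(H) = 0.234. P('positive'|H) = 0.974, P('positive'|¬H) = 0.11.
Update on result 1 ('positive'): P(H) ← 0.974·0.2340 / (0.974·0.2340 + 0.11·0.7660) = 0.22792/0.31218 = 0.7301.
Update on result 2 ('negative'): P(H) ← 0.026·0.7301 / (0.026·0.7301 + 0.89·0.2699) = 0.018982/0.25920 = 0.0732.

Posterior P(H) ≈ 0.0732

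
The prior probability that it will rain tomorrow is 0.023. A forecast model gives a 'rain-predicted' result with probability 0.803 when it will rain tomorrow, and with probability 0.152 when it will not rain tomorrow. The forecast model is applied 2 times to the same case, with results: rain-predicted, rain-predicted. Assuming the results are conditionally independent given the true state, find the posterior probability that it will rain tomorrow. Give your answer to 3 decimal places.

Posterior P(H) ≈ 0.397

Let H be the event that it will rain tomorrow; start with P(H) = 0.023. P('rain-predicted'|H) = 0.803, P('rain-predicted'|¬H) = 0.152.
Update on result 1 ('rain-predicted'): P(H) ← 0.803·0.0230 / (0.803·0.0230 + 0.152·0.9770) = 0.018469/0.16697 = 0.1106.
Update on result 2 ('rain-predicted'): P(H) ← 0.803·0.1106 / (0.803·0.1106 + 0.152·0.8894) = 0.088820/0.22401 = 0.3965.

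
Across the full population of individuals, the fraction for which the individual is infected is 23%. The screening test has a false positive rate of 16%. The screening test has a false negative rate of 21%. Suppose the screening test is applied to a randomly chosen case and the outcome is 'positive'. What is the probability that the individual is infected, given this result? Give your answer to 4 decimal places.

Write H for 'the individual is infected'. Prior odds H:¬H = 0.23/0.77 = 0.29870. For the 'positive' outcome, the likelihood ratio is 0.79/0.16 = 4.9375.
Posterior odds = 0.29870 × 4.9375 = 1.4748, so P(H|E) = 1.4748/(1+1.4748) = 0.5959.

P(H | E) ≈ 0.5959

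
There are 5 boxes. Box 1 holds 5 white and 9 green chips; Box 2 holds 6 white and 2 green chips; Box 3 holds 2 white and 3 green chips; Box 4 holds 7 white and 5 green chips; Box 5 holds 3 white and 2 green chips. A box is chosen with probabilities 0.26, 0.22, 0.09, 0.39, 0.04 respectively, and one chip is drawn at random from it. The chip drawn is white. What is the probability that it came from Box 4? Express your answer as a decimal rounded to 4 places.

Tabulate prior·likelihood by source: [1] prior 0.26, lik 0.3571, product 0.09286; [2] prior 0.22, lik 0.75, product 0.1650; [3] prior 0.09, lik 0.4, product 0.03600; [4] prior 0.39, lik 0.5833, product 0.2275; [5] prior 0.04, lik 0.6, product 0.02400.
Normalizing constant = 0.54536; the posterior for Box 4 is its product over the sum, 0.2275/0.54536 = 0.4172.

Posterior probability ≈ 0.4172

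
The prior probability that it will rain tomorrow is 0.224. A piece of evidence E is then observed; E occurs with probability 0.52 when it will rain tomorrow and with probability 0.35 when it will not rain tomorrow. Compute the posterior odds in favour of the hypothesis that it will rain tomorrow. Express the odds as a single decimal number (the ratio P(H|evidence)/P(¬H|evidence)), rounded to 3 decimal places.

Posterior odds ≈ 0.429

Prior odds = 0.224/(1−0.224) = 0.28866.
Likelihood ratio for E = 0.52/0.35 = 1.4857.
Posterior odds = prior odds × LR = 0.42887.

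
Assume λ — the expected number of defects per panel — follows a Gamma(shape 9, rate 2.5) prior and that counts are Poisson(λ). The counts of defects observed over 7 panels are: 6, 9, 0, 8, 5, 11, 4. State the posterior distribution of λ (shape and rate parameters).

The Poisson likelihood adds the total count to the shape and the number of exposure periods to the rate. Here ∑xᵢ = 43 and n = 7, so shape 9→52 and rate 2.5→9.5.

Posterior: Gamma(shape=52, rate=9.5)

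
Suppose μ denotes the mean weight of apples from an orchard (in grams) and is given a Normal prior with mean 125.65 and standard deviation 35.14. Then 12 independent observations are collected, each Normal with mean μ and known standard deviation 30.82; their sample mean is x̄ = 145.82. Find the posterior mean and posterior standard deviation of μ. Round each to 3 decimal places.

With known σ, the Normal prior is conjugate. Weight on the data is w = (n/σ²)/(n/σ² + 1/τ₀²) = 0.0126333/(0.0126333+0.00080983) = 0.93976.
Posterior mean = w·x̄ + (1−w)·μ₀ = 0.93976·145.82 + 0.060242·125.65 = 144.605. Posterior variance = 1/(0.0126333+0.00080983) = 74.3875, so SD = 8.625.

Posterior mean ≈ 144.605; posterior SD ≈ 8.625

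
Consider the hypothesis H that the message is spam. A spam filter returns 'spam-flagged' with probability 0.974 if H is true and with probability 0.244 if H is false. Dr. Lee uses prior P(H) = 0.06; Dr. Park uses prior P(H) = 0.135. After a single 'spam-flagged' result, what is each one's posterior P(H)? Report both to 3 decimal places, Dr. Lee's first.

P('+'|H) = 0.974, P('+'|¬H) = 0.244.
Dr. Lee: numerator 0.974·0.06 = 0.058440; evidence = 0.058440+0.244·0.94 = 0.28780; posterior = 0.203.
Dr. Park: numerator 0.974·0.135 = 0.13149; evidence = 0.13149+0.244·0.865 = 0.34255; posterior = 0.384.

Dr. Lee: 0.203; Dr. Park: 0.384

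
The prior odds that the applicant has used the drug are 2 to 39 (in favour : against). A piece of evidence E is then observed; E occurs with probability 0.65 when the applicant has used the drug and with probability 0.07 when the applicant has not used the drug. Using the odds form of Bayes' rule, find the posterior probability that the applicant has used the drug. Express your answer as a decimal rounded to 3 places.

Prior odds = 2/39 = 0.051282. In log-odds, ln(0.051282) = -2.9704.
Add log likelihood ratio: ln(9.2857) = 2.2285.
Posterior log-odds = -0.74194, so posterior odds = exp(-0.74194) = 0.47619. Converting, P(H|E) = 0.47619/1.4762 = 0.323.

Posterior probability ≈ 0.323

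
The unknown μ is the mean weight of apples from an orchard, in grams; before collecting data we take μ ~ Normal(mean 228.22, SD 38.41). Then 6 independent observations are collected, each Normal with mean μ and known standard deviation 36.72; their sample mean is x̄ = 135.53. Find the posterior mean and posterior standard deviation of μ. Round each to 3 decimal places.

Prior precision 1/τ₀² = 1/38.41² = 0.00067782; data precision n/σ² = 6/36.72² = 0.00444986.
Posterior precision = 0.00067782 + 0.00444986 = 0.00512767, giving posterior SD = 1/√0.00512767 = 13.965.
Posterior mean = (0.00067782·228.22 + 0.00444986·135.53) / 0.00512767 = 147.782.

Posterior mean ≈ 147.782; posterior SD ≈ 13.965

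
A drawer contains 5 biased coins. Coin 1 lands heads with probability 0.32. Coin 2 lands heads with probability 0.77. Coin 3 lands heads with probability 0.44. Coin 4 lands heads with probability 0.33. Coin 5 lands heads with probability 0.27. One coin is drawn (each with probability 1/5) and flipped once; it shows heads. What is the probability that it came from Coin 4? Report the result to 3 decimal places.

Posterior probability ≈ 0.155

P(heads|C1) = 0.32; P(heads|C2) = 0.77; P(heads|C3) = 0.44; P(heads|C4) = 0.33; P(heads|C5) = 0.27.
Prior × likelihood for each source: 0.2·0.32=0.06400, 0.2·0.77=0.1540, 0.2·0.44=0.08800, 0.2·0.33=0.06600, 0.2·0.27=0.05400. Summing gives P(heads) = 0.42600.
P(Coin 4 | heads) = 0.06600 / 0.42600 = 0.155.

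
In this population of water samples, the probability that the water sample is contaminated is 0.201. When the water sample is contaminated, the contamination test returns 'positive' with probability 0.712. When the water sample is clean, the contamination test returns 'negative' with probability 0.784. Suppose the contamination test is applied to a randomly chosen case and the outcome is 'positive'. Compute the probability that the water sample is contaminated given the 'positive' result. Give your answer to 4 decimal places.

P(H | E) ≈ 0.4533

Let H be the event that the water sample is contaminated. P(H) = 0.201, so P(¬H) = 0.799. With E the 'positive' result, P(E|H) = 0.712 and P(E|¬H) = 0.216.
P(E) = 0.712·0.201 + 0.216·0.799 = 0.14311 + 0.17258 = 0.31570.
By Bayes' theorem, P(H|E) = 0.14311 / 0.31570 = 0.4533.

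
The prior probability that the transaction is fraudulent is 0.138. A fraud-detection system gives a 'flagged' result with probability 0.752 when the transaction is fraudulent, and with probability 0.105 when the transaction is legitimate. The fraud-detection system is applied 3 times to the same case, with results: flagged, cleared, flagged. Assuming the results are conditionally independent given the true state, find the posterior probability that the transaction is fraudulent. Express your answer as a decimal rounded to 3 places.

Posterior P(H) ≈ 0.695

With H the event that the transaction is fraudulent, the joint likelihood of the observed sequence is P(data|H) = 0.752·0.248·0.752 = 0.14024 and P(data|¬H) = 0.105·0.895·0.105 = 0.0098674.
Bayes: P(H|data) = 0.138·0.14024 / (0.138·0.14024 + 0.862·0.0098674) = 0.019354/0.027859 = 0.6947.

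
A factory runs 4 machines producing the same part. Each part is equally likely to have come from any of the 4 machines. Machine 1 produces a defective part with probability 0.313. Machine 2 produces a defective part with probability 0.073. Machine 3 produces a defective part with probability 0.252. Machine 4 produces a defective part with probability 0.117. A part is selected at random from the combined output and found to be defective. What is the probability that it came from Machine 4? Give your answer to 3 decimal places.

P(defective|M1) = 0.313; P(defective|M2) = 0.073; P(defective|M3) = 0.252; P(defective|M4) = 0.117.
Prior × likelihood for each source: 0.25·0.313=0.07825, 0.25·0.073=0.01825, 0.25·0.252=0.06300, 0.25·0.117=0.02925. Summing gives P(defective) = 0.18875.
P(Machine 4 | defective) = 0.02925 / 0.18875 = 0.155.

Posterior probability ≈ 0.155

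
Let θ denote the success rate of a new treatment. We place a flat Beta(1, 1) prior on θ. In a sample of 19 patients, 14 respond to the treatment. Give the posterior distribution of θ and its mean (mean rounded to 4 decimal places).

Posterior: Beta(15, 6); mean ≈ 0.7143

Observing 14 successes and 5 failures updates Beta(1, 1) by adding the success and failure counts to the two shape parameters: α = 1+14 = 15, β = 1+5 = 6.
Posterior mean = α/(α+β) = 15/21 = 0.7143.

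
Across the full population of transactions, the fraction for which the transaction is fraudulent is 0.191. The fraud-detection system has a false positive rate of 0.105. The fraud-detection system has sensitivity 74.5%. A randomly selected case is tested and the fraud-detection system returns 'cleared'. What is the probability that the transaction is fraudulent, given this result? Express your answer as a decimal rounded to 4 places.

Write H for 'the transaction is fraudulent'. Prior odds H:¬H = 0.191/0.809 = 0.23609. For the 'cleared' outcome, the likelihood ratio is 0.255/0.895 = 0.28492.
Posterior odds = 0.23609 × 0.28492 = 0.067267, so P(H|E) = 0.067267/(1+0.067267) = 0.0630.

P(H | E) ≈ 0.0630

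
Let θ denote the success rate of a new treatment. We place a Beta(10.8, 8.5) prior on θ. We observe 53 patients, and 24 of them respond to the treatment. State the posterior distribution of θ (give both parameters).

Posterior: Beta(34.8, 37.5)

The binomial likelihood is conjugate to the Beta prior: with 24 successes and 29 failures, the posterior is Beta(10.8+24, 8.5+29) = Beta(34.8, 37.5).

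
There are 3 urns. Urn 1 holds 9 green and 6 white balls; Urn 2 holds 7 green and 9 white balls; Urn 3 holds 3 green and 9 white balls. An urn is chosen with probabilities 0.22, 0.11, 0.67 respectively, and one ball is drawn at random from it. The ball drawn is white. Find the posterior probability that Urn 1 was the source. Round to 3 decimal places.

Tabulate prior·likelihood by source: [1] prior 0.22, lik 0.4, product 0.08800; [2] prior 0.11, lik 0.5625, product 0.06187; [3] prior 0.67, lik 0.75, product 0.5025.
Normalizing constant = 0.65238; the posterior for Urn 1 is its product over the sum, 0.08800/0.65238 = 0.135.

Posterior probability ≈ 0.135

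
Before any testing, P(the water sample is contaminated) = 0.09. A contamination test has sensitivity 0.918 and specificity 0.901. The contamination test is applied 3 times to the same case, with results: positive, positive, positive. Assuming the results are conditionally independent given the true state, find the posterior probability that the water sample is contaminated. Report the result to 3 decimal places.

Let H be the event that the water sample is contaminated; start with P(H) = 0.09. P('positive'|H) = 0.918, P('positive'|¬H) = 0.099.
Update on result 1 ('positive'): P(H) ← 0.918·0.0900 / (0.918·0.0900 + 0.099·0.9100) = 0.082620/0.17271 = 0.4784.
Update on result 2 ('positive'): P(H) ← 0.918·0.4784 / (0.918·0.4784 + 0.099·0.5216) = 0.43915/0.49079 = 0.8948.
Update on result 3 ('positive'): P(H) ← 0.918·0.8948 / (0.918·0.8948 + 0.099·0.1052) = 0.82141/0.83182 = 0.9875.

Posterior P(H) ≈ 0.987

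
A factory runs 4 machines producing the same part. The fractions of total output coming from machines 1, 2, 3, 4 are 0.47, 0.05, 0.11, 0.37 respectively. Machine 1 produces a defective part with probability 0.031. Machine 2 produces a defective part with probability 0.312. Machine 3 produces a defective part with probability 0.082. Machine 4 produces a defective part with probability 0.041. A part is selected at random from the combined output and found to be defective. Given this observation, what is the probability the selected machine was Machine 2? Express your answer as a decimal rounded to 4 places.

Tabulate prior·likelihood by source: [1] prior 0.47, lik 0.031, product 0.01457; [2] prior 0.05, lik 0.312, product 0.01560; [3] prior 0.11, lik 0.082, product 0.009020; [4] prior 0.37, lik 0.041, product 0.01517.
Normalizing constant = 0.054360; the posterior for Machine 2 is its product over the sum, 0.01560/0.054360 = 0.2870.

Posterior probability ≈ 0.2870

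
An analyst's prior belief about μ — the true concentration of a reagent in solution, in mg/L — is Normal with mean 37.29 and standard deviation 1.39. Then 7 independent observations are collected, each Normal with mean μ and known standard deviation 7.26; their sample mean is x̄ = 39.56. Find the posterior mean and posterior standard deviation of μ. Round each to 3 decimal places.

With known σ, the Normal prior is conjugate. Weight on the data is w = (n/σ²)/(n/σ² + 1/τ₀²) = 0.132808/(0.132808+0.517572) = 0.20420.
Posterior mean = w·x̄ + (1−w)·μ₀ = 0.20420·39.56 + 0.79580·37.29 = 37.754. Posterior variance = 1/(0.132808+0.517572) = 1.53756, so SD = 1.240.

Posterior mean ≈ 37.754; posterior SD ≈ 1.240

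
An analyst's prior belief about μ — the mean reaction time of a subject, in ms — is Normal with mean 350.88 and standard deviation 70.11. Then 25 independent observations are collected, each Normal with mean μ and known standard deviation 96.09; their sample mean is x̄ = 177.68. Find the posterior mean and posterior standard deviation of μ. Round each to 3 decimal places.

Prior precision 1/τ₀² = 1/70.11² = 0.00020344; data precision n/σ² = 25/96.09² = 0.00270759.
Posterior precision = 0.00020344 + 0.00270759 = 0.00291104, giving posterior SD = 1/√0.00291104 = 18.534.
Posterior mean = (0.00020344·350.88 + 0.00270759·177.68) / 0.00291104 = 189.784.

Posterior mean ≈ 189.784; posterior SD ≈ 18.534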